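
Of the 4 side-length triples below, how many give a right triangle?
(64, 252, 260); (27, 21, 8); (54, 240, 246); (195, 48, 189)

(64,252,260): 64²+252² = 67600 = 260² → right
(27,21,8): 8²+21² = 505 < 729 = 27² → obtuse
(54,240,246): 54²+240² = 60516 = 246² → right
(195,48,189): 48²+189² = 38025 = 195² → right
3 of the 4 are right.

3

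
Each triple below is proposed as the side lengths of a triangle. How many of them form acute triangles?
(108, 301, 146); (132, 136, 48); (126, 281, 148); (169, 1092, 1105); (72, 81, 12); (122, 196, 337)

1

(108,301,146): 108+146 ≤ 301, not a triangle
(132,136,48): 48²+132² = 19728 > 18496 = 136² → acute
(126,281,148): 126+148 ≤ 281, not a triangle
(169,1092,1105): 169²+1092² = 1221025 = 1105² → right
(72,81,12): 12²+72² = 5328 < 6561 = 81² → obtuse
(122,196,337): 122+196 ≤ 337, not a triangle
1 of the 6 is acute.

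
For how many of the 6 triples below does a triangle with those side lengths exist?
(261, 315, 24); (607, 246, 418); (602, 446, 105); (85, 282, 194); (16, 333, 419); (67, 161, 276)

(24,261,315): 24+261 ≤ 315 → not valid
(246,418,607): 246+418 > 607 → valid
(105,446,602): 105+446 ≤ 602 → not valid
(85,194,282): 85+194 ≤ 282 → not valid
(16,333,419): 16+333 ≤ 419 → not valid
(67,161,276): 67+161 ≤ 276 → not valid
1 of the 6 triples forms a triangle.

1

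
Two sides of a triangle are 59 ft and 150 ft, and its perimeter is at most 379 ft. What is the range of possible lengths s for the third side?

Triangle inequality alone gives 91 < s < 209.
The perimeter condition gives s ≤ 379 − 59 − 150 = 170.
Intersecting the two: 91 < s ≤ 170.

91 < s ≤ 170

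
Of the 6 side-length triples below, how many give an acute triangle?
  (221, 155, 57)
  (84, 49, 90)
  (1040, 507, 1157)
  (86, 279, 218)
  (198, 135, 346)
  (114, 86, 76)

(221,155,57): 57+155 ≤ 221, not a triangle
(84,49,90): 49²+84² = 9457 > 8100 = 90² → acute
(1040,507,1157): 507²+1040² = 1338649 = 1157² → right
(86,279,218): 86²+218² = 54920 < 77841 = 279² → obtuse
(198,135,346): 135+198 ≤ 346, not a triangle
(114,86,76): 76²+86² = 13172 > 12996 = 114² → acute
2 of the 6 are acute.

2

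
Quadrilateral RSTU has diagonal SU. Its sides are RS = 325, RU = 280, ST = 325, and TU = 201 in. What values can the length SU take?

From triangle RSU: |325 − 280| < SU < 325 + 280, i.e. 45 < SU < 605.
From triangle TSU: 124 < SU < 526.
Both must hold, so SU lies in the intersection.

124 < SU < 526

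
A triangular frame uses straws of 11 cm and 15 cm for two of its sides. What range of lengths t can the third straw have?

By the triangle inequality, t must be less than 11 + 15 = 26 and greater than |11 − 15| = 4.

4 < t < 26 (cm)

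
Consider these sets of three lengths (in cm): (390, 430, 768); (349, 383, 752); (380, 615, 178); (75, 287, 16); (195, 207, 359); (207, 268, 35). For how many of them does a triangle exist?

(390,430,768): 390+430 > 768 → valid
(349,383,752): 349+383 ≤ 752 → not valid
(178,380,615): 178+380 ≤ 615 → not valid
(16,75,287): 16+75 ≤ 287 → not valid
(195,207,359): 195+207 > 359 → valid
(35,207,268): 35+207 ≤ 268 → not valid
2 of the 6 triples form a triangle.

2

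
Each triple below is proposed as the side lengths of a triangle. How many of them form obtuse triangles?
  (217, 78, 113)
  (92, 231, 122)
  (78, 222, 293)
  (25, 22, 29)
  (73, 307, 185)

(217,78,113): 78+113 ≤ 217, not a triangle
(92,231,122): 92+122 ≤ 231, not a triangle
(78,222,293): 78²+222² = 55368 < 85849 = 293² → obtuse
(25,22,29): 22²+25² = 1109 > 841 = 29² → acute
(73,307,185): 73+185 ≤ 307, not a triangle
1 of the 5 is obtuse.

1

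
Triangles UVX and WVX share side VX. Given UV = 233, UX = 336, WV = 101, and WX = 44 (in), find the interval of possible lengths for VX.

103 < VX < 145

From triangle UVX: |233 − 336| < VX < 233 + 336, i.e. 103 < VX < 569.
From triangle WVX: 57 < VX < 145.
Both must hold, so VX lies in the intersection.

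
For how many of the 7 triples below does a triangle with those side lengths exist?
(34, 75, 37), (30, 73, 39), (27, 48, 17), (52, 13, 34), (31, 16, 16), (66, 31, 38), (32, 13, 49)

(34,37,75): 34+37 ≤ 75 → not valid
(30,39,73): 30+39 ≤ 73 → not valid
(17,27,48): 17+27 ≤ 48 → not valid
(13,34,52): 13+34 ≤ 52 → not valid
(16,16,31): 16+16 > 31 → valid
(31,38,66): 31+38 > 66 → valid
(13,32,49): 13+32 ≤ 49 → not valid
2 of the 7 triples form a triangle.

2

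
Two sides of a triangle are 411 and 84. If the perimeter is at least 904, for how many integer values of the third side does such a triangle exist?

86

Triangle inequality: 327 < x < 495. Perimeter ≥ 904 gives x ≥ 904 − 411 − 84 = 409.
So 409 ≤ x < 495; integers 409 through 494: 86 values.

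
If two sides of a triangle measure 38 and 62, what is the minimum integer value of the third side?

The third side must be strictly greater than |38 − 62| = 24.
The smallest integer above 24 is 25.

25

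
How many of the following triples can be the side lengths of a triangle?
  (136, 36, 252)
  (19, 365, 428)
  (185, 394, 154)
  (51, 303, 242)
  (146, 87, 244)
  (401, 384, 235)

(36,136,252): 36+136 ≤ 252 → not valid
(19,365,428): 19+365 ≤ 428 → not valid
(154,185,394): 154+185 ≤ 394 → not valid
(51,242,303): 51+242 ≤ 303 → not valid
(87,146,244): 87+146 ≤ 244 → not valid
(235,384,401): 235+384 > 401 → valid
1 of the 6 triples forms a triangle.

1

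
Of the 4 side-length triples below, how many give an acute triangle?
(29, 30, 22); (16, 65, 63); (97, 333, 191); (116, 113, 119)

(29,30,22): 22²+29² = 1325 > 900 = 30² → acute
(16,65,63): 16²+63² = 4225 = 65² → right
(97,333,191): 97+191 ≤ 333, not a triangle
(116,113,119): 113²+116² = 26225 > 14161 = 119² → acute
2 of the 4 are acute.

2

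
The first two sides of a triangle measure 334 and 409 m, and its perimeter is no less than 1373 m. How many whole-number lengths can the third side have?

Triangle inequality: 75 < x < 743. Perimeter ≥ 1373 gives x ≥ 1373 − 334 − 409 = 630.
So 630 ≤ x < 743; integers 630 through 742: 113 values.

113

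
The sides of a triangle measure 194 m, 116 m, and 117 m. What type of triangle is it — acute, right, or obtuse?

obtuse

Compare the square of the longest side to the sum of squares of the other two: 116² + 117² = 27145 < 37636 = 194².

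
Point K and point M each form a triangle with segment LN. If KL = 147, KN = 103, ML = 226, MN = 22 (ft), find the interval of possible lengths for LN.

204 < LN < 248

From triangle KLN: |147 − 103| < LN < 147 + 103, i.e. 44 < LN < 250.
From triangle MLN: 204 < LN < 248.
Both must hold, so LN lies in the intersection.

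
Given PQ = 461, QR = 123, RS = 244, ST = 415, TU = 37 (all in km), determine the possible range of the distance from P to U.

0 ≤ PU ≤ 1280 km

The maximum is all hops collinear in one direction: 461 + 123 + 244 + 415 + 37 = 1280.
The longest hop is 461; the others sum to 819. Since 461 ≤ 819, the path can fold back on itself completely, so the minimum distance is 0.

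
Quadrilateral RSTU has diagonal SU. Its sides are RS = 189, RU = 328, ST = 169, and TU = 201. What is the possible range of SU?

139 < SU < 370

From triangle RSU: |189 − 328| < SU < 189 + 328, i.e. 139 < SU < 517.
From triangle TSU: 32 < SU < 370.
Both must hold, so SU lies in the intersection.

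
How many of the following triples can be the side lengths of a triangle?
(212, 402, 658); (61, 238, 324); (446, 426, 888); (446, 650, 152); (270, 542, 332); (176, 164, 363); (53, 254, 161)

1

(212,402,658): 212+402 ≤ 658 → not valid
(61,238,324): 61+238 ≤ 324 → not valid
(426,446,888): 426+446 ≤ 888 → not valid
(152,446,650): 152+446 ≤ 650 → not valid
(270,332,542): 270+332 > 542 → valid
(164,176,363): 164+176 ≤ 363 → not valid
(53,161,254): 53+161 ≤ 254 → not valid
1 of the 7 triples forms a triangle.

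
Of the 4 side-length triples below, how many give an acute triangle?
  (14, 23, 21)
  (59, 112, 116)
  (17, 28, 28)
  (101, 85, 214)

(14,23,21): 14²+21² = 637 > 529 = 23² → acute
(59,112,116): 59²+112² = 16025 > 13456 = 116² → acute
(17,28,28): 17²+28² = 1073 > 784 = 28² → acute
(101,85,214): 85+101 ≤ 214, not a triangle
3 of the 4 are acute.

3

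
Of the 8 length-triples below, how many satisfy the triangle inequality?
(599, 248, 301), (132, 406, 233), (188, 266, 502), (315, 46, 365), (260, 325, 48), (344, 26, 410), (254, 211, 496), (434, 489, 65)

1

(248,301,599): 248+301 ≤ 599 → not valid
(132,233,406): 132+233 ≤ 406 → not valid
(188,266,502): 188+266 ≤ 502 → not valid
(46,315,365): 46+315 ≤ 365 → not valid
(48,260,325): 48+260 ≤ 325 → not valid
(26,344,410): 26+344 ≤ 410 → not valid
(211,254,496): 211+254 ≤ 496 → not valid
(65,434,489): 65+434 > 489 → valid
1 of the 8 triples forms a triangle.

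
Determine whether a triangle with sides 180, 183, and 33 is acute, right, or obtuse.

Compare the square of the longest side to the sum of squares of the other two: 33² + 180² = 33489 = 183².

right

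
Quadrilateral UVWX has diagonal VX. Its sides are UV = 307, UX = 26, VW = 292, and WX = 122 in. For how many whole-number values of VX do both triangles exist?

51

From triangle UVX: 281 < VX < 333.
From triangle WVX: 170 < VX < 414.
Intersection: 281 < VX < 333, so integers 282 through 332: 51 values.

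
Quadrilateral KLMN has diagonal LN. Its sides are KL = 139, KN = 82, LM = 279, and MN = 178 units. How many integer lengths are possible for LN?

119

From triangle KLN: 57 < LN < 221.
From triangle MLN: 101 < LN < 457.
Intersection: 101 < LN < 221, so integers 102 through 220: 119 values.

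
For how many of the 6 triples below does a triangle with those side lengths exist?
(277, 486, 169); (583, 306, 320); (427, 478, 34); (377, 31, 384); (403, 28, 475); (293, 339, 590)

3

(169,277,486): 169+277 ≤ 486 → not valid
(306,320,583): 306+320 > 583 → valid
(34,427,478): 34+427 ≤ 478 → not valid
(31,377,384): 31+377 > 384 → valid
(28,403,475): 28+403 ≤ 475 → not valid
(293,339,590): 293+339 > 590 → valid
3 of the 6 triples form a triangle.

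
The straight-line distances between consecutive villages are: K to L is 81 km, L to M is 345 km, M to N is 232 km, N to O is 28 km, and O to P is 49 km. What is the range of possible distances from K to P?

0 ≤ KP ≤ 735 km

The maximum is all hops collinear in one direction: 81 + 345 + 232 + 28 + 49 = 735.
The longest hop is 345; the others sum to 390. Since 345 ≤ 390, the path can fold back on itself completely, so the minimum distance is 0.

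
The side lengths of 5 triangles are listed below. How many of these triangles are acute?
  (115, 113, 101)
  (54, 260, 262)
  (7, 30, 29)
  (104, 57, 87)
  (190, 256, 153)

3

(115,113,101): 101²+113² = 22970 > 13225 = 115² → acute
(54,260,262): 54²+260² = 70516 > 68644 = 262² → acute
(7,30,29): 7²+29² = 890 < 900 = 30² → obtuse
(104,57,87): 57²+87² = 10818 > 10816 = 104² → acute
(190,256,153): 153²+190² = 59509 < 65536 = 256² → obtuse
3 of the 5 are acute.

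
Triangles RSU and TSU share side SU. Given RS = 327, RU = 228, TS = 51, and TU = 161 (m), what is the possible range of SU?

From triangle RSU: |327 − 228| < SU < 327 + 228, i.e. 99 < SU < 555.
From triangle TSU: 110 < SU < 212.
Both must hold, so SU lies in the intersection.

110 < SU < 212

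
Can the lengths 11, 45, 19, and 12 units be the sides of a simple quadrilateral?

For a quadrilateral, each side must be shorter than the sum of the others.
Here the longest side is 45, but the remaining 3 sides sum to only 42.

No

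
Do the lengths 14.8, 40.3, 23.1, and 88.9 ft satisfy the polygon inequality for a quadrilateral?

No

For a quadrilateral, each side must be shorter than the sum of the others.
Here the longest side is 88.9, but the remaining 3 sides sum to only 78.2.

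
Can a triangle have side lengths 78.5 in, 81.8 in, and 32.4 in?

The longest side is 81.8, and the other two sum to 110.9.
Since 110.9 > 81.8, the triangle inequality holds.

Yes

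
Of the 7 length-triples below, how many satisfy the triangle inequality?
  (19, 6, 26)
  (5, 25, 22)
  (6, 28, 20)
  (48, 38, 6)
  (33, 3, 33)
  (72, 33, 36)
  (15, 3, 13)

(6,19,26): 6+19 ≤ 26 → not valid
(5,22,25): 5+22 > 25 → valid
(6,20,28): 6+20 ≤ 28 → not valid
(6,38,48): 6+38 ≤ 48 → not valid
(3,33,33): 3+33 > 33 → valid
(33,36,72): 33+36 ≤ 72 → not valid
(3,13,15): 3+13 > 15 → valid
3 of the 7 triples form a triangle.

3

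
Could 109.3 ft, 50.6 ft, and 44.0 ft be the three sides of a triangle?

The longest side is 109.3, but the other two sum to only 94.6.
94.6 < 109.3, so the triangle inequality fails.

No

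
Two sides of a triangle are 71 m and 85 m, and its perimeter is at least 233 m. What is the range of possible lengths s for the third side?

77 ≤ s < 156 m

Triangle inequality alone gives 14 < s < 156.
The perimeter condition gives s ≥ 233 − 71 − 85 = 77.
Intersecting the two: 77 ≤ s < 156.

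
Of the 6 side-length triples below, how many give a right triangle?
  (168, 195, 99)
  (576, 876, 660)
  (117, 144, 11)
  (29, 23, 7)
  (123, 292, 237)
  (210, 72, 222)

3

(168,195,99): 99²+168² = 38025 = 195² → right
(576,876,660): 576²+660² = 767376 = 876² → right
(117,144,11): 11+117 ≤ 144, not a triangle
(29,23,7): 7²+23² = 578 < 841 = 29² → obtuse
(123,292,237): 123²+237² = 71298 < 85264 = 292² → obtuse
(210,72,222): 72²+210² = 49284 = 222² → right
3 of the 6 are right.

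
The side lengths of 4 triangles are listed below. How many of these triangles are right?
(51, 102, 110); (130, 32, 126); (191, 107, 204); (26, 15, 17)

(51,102,110): 51²+102² = 13005 > 12100 = 110² → acute
(130,32,126): 32²+126² = 16900 = 130² → right
(191,107,204): 107²+191² = 47930 > 41616 = 204² → acute
(26,15,17): 15²+17² = 514 < 676 = 26² → obtuse
1 of the 4 is right.

1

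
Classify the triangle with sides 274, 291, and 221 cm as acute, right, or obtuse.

Compare the square of the longest side to the sum of squares of the other two: 221² + 274² = 123917 > 84681 = 291².

acute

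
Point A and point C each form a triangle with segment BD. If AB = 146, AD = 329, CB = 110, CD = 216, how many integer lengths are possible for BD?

142

From triangle ABD: 183 < BD < 475.
From triangle CBD: 106 < BD < 326.
Intersection: 183 < BD < 326, so integers 184 through 325: 142 values.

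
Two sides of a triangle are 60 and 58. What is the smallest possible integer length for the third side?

The third side must be strictly greater than |60 − 58| = 2.
The smallest integer above 2 is 3.

3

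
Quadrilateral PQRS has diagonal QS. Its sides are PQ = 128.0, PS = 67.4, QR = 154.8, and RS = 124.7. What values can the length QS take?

60.6 < QS < 195.4

From triangle PQS: |128.0 − 67.4| < QS < 128.0 + 67.4, i.e. 60.6 < QS < 195.4.
From triangle RQS: 30.1 < QS < 279.5.
Both must hold, so QS lies in the intersection.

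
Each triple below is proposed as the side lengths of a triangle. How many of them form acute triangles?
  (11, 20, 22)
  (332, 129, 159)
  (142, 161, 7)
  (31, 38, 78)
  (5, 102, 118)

1

(11,20,22): 11²+20² = 521 > 484 = 22² → acute
(332,129,159): 129+159 ≤ 332, not a triangle
(142,161,7): 7+142 ≤ 161, not a triangle
(31,38,78): 31+38 ≤ 78, not a triangle
(5,102,118): 5+102 ≤ 118, not a triangle
1 of the 5 is acute.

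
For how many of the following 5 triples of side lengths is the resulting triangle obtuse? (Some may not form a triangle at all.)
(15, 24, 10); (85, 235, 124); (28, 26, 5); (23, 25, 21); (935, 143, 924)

2

(15,24,10): 10²+15² = 325 < 576 = 24² → obtuse
(85,235,124): 85+124 ≤ 235, not a triangle
(28,26,5): 5²+26² = 701 < 784 = 28² → obtuse
(23,25,21): 21²+23² = 970 > 625 = 25² → acute
(935,143,924): 143²+924² = 874225 = 935² → right
2 of the 5 are obtuse.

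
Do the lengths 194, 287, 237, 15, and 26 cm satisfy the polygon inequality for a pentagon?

A pentagon exists iff every side is shorter than the sum of the others — equivalently, the longest side is less than the sum of the rest.
Longest side 287 < 472 (sum of the remaining 4), so yes.

Yes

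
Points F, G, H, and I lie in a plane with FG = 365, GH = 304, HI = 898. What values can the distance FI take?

229 ≤ FI ≤ 1567

The maximum is all hops collinear in one direction: 365 + 304 + 898 = 1567.
The longest hop is 898; the others sum to 669. Folding the others back against it leaves at least 898 − 669 = 229.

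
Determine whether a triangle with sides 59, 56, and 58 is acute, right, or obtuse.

Compare the square of the longest side to the sum of squares of the other two: 56² + 58² = 6500 > 3481 = 59².

acute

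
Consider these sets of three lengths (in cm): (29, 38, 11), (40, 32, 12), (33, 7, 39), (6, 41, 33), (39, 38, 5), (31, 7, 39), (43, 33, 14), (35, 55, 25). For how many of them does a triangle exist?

6

(11,29,38): 11+29 > 38 → valid
(12,32,40): 12+32 > 40 → valid
(7,33,39): 7+33 > 39 → valid
(6,33,41): 6+33 ≤ 41 → not valid
(5,38,39): 5+38 > 39 → valid
(7,31,39): 7+31 ≤ 39 → not valid
(14,33,43): 14+33 > 43 → valid
(25,35,55): 25+35 > 55 → valid
6 of the 8 triples form a triangle.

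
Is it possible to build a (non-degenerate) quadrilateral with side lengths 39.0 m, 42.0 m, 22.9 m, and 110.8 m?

No

For a quadrilateral, each side must be shorter than the sum of the others.
Here the longest side is 110.8, but the remaining 3 sides sum to only 103.9.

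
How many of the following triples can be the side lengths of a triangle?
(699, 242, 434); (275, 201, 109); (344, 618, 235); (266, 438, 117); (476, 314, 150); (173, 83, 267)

1

(242,434,699): 242+434 ≤ 699 → not valid
(109,201,275): 109+201 > 275 → valid
(235,344,618): 235+344 ≤ 618 → not valid
(117,266,438): 117+266 ≤ 438 → not valid
(150,314,476): 150+314 ≤ 476 → not valid
(83,173,267): 83+173 ≤ 267 → not valid
1 of the 6 triples forms a triangle.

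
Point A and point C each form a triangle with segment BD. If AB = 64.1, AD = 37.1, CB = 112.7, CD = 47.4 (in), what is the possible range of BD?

65.3 < BD < 101.2

From triangle ABD: |64.1 − 37.1| < BD < 64.1 + 37.1, i.e. 27.0 < BD < 101.2.
From triangle CBD: 65.3 < BD < 160.1.
Both must hold, so BD lies in the intersection.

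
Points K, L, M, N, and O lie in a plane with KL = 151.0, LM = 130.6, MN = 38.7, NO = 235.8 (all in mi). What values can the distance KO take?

0 ≤ KO ≤ 556.1 mi

The maximum is all hops collinear in one direction: 151.0 + 130.6 + 38.7 + 235.8 = 556.1.
The longest hop is 235.8; the others sum to 320.3. Since 235.8 ≤ 320.3, the path can fold back on itself completely, so the minimum distance is 0.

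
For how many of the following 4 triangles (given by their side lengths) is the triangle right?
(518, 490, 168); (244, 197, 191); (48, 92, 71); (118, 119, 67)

(518,490,168): 168²+490² = 268324 = 518² → right
(244,197,191): 191²+197² = 75290 > 59536 = 244² → acute
(48,92,71): 48²+71² = 7345 < 8464 = 92² → obtuse
(118,119,67): 67²+118² = 18413 > 14161 = 119² → acute
1 of the 4 is right.

1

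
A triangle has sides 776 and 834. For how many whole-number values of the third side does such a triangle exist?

The third side lies in the open interval (58, 1610).
Integers from 59 to 1609 inclusive: 1609 − 59 + 1 = 1551.

1551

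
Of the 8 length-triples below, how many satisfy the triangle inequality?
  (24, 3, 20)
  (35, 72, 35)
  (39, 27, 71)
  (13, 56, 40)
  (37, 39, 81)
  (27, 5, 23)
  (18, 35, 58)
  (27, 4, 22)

1

(3,20,24): 3+20 ≤ 24 → not valid
(35,35,72): 35+35 ≤ 72 → not valid
(27,39,71): 27+39 ≤ 71 → not valid
(13,40,56): 13+40 ≤ 56 → not valid
(37,39,81): 37+39 ≤ 81 → not valid
(5,23,27): 5+23 > 27 → valid
(18,35,58): 18+35 ≤ 58 → not valid
(4,22,27): 4+22 ≤ 27 → not valid
1 of the 8 triples forms a triangle.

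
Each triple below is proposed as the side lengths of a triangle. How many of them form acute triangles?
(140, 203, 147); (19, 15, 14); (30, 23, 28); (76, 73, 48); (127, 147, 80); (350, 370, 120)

4

(140,203,147): 140²+147² = 41209 = 203² → right
(19,15,14): 14²+15² = 421 > 361 = 19² → acute
(30,23,28): 23²+28² = 1313 > 900 = 30² → acute
(76,73,48): 48²+73² = 7633 > 5776 = 76² → acute
(127,147,80): 80²+127² = 22529 > 21609 = 147² → acute
(350,370,120): 120²+350² = 136900 = 370² → right
4 of the 6 are acute.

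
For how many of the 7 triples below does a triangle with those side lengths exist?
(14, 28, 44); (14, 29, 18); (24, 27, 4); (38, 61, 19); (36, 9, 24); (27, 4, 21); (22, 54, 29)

(14,28,44): 14+28 ≤ 44 → not valid
(14,18,29): 14+18 > 29 → valid
(4,24,27): 4+24 > 27 → valid
(19,38,61): 19+38 ≤ 61 → not valid
(9,24,36): 9+24 ≤ 36 → not valid
(4,21,27): 4+21 ≤ 27 → not valid
(22,29,54): 22+29 ≤ 54 → not valid
2 of the 7 triples form a triangle.

2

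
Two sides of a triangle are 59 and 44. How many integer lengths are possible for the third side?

87

The third side lies in the open interval (15, 103).
Integers from 16 to 102 inclusive: 102 − 16 + 1 = 87.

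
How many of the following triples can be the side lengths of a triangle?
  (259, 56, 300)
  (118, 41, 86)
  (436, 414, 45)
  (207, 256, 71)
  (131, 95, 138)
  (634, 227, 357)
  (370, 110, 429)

(56,259,300): 56+259 > 300 → valid
(41,86,118): 41+86 > 118 → valid
(45,414,436): 45+414 > 436 → valid
(71,207,256): 71+207 > 256 → valid
(95,131,138): 95+131 > 138 → valid
(227,357,634): 227+357 ≤ 634 → not valid
(110,370,429): 110+370 > 429 → valid
6 of the 7 triples form a triangle.

6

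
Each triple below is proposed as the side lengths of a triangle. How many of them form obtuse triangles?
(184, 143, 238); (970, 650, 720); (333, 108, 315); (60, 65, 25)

(184,143,238): 143²+184² = 54305 < 56644 = 238² → obtuse
(970,650,720): 650²+720² = 940900 = 970² → right
(333,108,315): 108²+315² = 110889 = 333² → right
(60,65,25): 25²+60² = 4225 = 65² → right
1 of the 4 is obtuse.

1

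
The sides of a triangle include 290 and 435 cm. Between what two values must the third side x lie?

By the triangle inequality, x must be less than 290 + 435 = 725 and greater than |290 − 435| = 145.

145 < x < 725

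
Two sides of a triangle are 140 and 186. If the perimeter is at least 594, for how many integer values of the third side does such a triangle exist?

58

Triangle inequality: 46 < x < 326. Perimeter ≥ 594 gives x ≥ 594 − 140 − 186 = 268.
So 268 ≤ x < 326; integers 268 through 325: 58 values.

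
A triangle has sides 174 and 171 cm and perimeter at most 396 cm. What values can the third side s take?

Triangle inequality alone gives 3 < s < 345.
The perimeter condition gives s ≤ 396 − 174 − 171 = 51.
Intersecting the two: 3 < s ≤ 51.

3 < s ≤ 51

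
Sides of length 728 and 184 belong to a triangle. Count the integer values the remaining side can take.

367

The third side lies in the open interval (544, 912).
Integers from 545 to 911 inclusive: 911 − 545 + 1 = 367.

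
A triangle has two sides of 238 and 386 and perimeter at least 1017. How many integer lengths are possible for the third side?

231

Triangle inequality: 148 < x < 624. Perimeter ≥ 1017 gives x ≥ 1017 − 238 − 386 = 393.
So 393 ≤ x < 624; integers 393 through 623: 231 values.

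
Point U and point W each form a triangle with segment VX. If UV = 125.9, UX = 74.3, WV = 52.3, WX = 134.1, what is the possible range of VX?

81.8 < VX < 186.4

From triangle UVX: |125.9 − 74.3| < VX < 125.9 + 74.3, i.e. 51.6 < VX < 200.2.
From triangle WVX: 81.8 < VX < 186.4.
Both must hold, so VX lies in the intersection.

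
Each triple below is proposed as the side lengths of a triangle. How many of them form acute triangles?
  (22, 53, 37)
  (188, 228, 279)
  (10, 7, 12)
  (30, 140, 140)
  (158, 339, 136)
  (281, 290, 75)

4

(22,53,37): 22²+37² = 1853 < 2809 = 53² → obtuse
(188,228,279): 188²+228² = 87328 > 77841 = 279² → acute
(10,7,12): 7²+10² = 149 > 144 = 12² → acute
(30,140,140): 30²+140² = 20500 > 19600 = 140² → acute
(158,339,136): 136+158 ≤ 339, not a triangle
(281,290,75): 75²+281² = 84586 > 84100 = 290² → acute
4 of the 6 are acute.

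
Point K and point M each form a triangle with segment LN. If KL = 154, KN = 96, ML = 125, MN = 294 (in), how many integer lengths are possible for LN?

From triangle KLN: 58 < LN < 250.
From triangle MLN: 169 < LN < 419.
Intersection: 169 < LN < 250, so integers 170 through 249: 80 values.

80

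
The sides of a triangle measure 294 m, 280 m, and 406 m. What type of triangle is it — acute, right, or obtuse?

Compare the square of the longest side to the sum of squares of the other two: 280² + 294² = 164836 = 406².

right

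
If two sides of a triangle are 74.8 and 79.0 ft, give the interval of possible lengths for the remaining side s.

By the triangle inequality, s must be less than 74.8 + 79.0 = 153.8 and greater than |74.8 − 79.0| = 4.2.

4.2 < s < 153.8 (ft)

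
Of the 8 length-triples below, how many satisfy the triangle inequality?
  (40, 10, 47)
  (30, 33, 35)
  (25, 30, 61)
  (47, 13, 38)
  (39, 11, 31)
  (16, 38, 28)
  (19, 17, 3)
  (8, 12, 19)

(10,40,47): 10+40 > 47 → valid
(30,33,35): 30+33 > 35 → valid
(25,30,61): 25+30 ≤ 61 → not valid
(13,38,47): 13+38 > 47 → valid
(11,31,39): 11+31 > 39 → valid
(16,28,38): 16+28 > 38 → valid
(3,17,19): 3+17 > 19 → valid
(8,12,19): 8+12 > 19 → valid
7 of the 8 triples form a triangle.

7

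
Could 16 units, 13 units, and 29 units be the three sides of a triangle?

The two shorter sides sum to 29, exactly equal to the longest side 29.
That gives only a degenerate (flat) triangle — the inequality must be strict.

No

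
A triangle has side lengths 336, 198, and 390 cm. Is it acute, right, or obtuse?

Compare the square of the longest side to the sum of squares of the other two: 198² + 336² = 152100 = 390².

right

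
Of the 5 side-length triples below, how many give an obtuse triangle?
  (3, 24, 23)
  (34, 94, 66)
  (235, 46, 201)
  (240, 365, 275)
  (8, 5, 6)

(3,24,23): 3²+23² = 538 < 576 = 24² → obtuse
(34,94,66): 34²+66² = 5512 < 8836 = 94² → obtuse
(235,46,201): 46²+201² = 42517 < 55225 = 235² → obtuse
(240,365,275): 240²+275² = 133225 = 365² → right
(8,5,6): 5²+6² = 61 < 64 = 8² → obtuse
4 of the 5 are obtuse.

4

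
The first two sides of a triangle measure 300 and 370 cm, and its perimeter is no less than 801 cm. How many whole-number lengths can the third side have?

Triangle inequality: 70 < x < 670. Perimeter ≥ 801 gives x ≥ 801 − 300 − 370 = 131.
So 131 ≤ x < 670; integers 131 through 669: 539 values.

539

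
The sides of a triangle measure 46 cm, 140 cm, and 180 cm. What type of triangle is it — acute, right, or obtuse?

obtuse

Compare the square of the longest side to the sum of squares of the other two: 46² + 140² = 21716 < 32400 = 180².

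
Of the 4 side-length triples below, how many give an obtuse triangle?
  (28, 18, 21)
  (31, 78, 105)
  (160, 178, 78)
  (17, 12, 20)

(28,18,21): 18²+21² = 765 < 784 = 28² → obtuse
(31,78,105): 31²+78² = 7045 < 11025 = 105² → obtuse
(160,178,78): 78²+160² = 31684 = 178² → right
(17,12,20): 12²+17² = 433 > 400 = 20² → acute
2 of the 4 are obtuse.

2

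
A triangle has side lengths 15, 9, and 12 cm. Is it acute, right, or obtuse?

right

Compare the square of the longest side to the sum of squares of the other two: 9² + 12² = 225 = 15².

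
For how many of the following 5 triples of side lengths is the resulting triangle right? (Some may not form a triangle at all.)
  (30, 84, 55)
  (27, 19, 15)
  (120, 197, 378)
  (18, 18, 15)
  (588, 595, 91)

1

(30,84,55): 30²+55² = 3925 < 7056 = 84² → obtuse
(27,19,15): 15²+19² = 586 < 729 = 27² → obtuse
(120,197,378): 120+197 ≤ 378, not a triangle
(18,18,15): 15²+18² = 549 > 324 = 18² → acute
(588,595,91): 91²+588² = 354025 = 595² → right
1 of the 5 is right.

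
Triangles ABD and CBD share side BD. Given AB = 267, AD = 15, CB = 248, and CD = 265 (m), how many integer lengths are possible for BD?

29

From triangle ABD: 252 < BD < 282.
From triangle CBD: 17 < BD < 513.
Intersection: 252 < BD < 282, so integers 253 through 281: 29 values.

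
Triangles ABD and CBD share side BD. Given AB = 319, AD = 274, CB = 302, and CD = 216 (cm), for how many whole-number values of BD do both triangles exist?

431

From triangle ABD: 45 < BD < 593.
From triangle CBD: 86 < BD < 518.
Intersection: 86 < BD < 518, so integers 87 through 517: 431 values.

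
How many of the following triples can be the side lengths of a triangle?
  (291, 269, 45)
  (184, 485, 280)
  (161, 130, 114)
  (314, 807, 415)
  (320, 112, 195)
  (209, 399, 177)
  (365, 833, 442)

2

(45,269,291): 45+269 > 291 → valid
(184,280,485): 184+280 ≤ 485 → not valid
(114,130,161): 114+130 > 161 → valid
(314,415,807): 314+415 ≤ 807 → not valid
(112,195,320): 112+195 ≤ 320 → not valid
(177,209,399): 177+209 ≤ 399 → not valid
(365,442,833): 365+442 ≤ 833 → not valid
2 of the 7 triples form a triangle.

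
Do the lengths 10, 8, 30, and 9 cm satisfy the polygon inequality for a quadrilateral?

No

For a quadrilateral, each side must be shorter than the sum of the others.
Here the longest side is 30, but the remaining 3 sides sum to only 27.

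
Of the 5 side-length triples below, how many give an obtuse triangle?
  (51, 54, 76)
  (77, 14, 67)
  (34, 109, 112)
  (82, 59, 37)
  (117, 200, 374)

3

(51,54,76): 51²+54² = 5517 < 5776 = 76² → obtuse
(77,14,67): 14²+67² = 4685 < 5929 = 77² → obtuse
(34,109,112): 34²+109² = 13037 > 12544 = 112² → acute
(82,59,37): 37²+59² = 4850 < 6724 = 82² → obtuse
(117,200,374): 117+200 ≤ 374, not a triangle
3 of the 5 are obtuse.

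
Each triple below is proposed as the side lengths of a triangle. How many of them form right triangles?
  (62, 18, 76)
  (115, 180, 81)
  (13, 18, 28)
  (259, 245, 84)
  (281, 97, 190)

(62,18,76): 18²+62² = 4168 < 5776 = 76² → obtuse
(115,180,81): 81²+115² = 19786 < 32400 = 180² → obtuse
(13,18,28): 13²+18² = 493 < 784 = 28² → obtuse
(259,245,84): 84²+245² = 67081 = 259² → right
(281,97,190): 97²+190² = 45509 < 78961 = 281² → obtuse
1 of the 5 is right.

1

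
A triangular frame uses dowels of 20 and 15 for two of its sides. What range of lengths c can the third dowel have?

5 < c < 35

By the triangle inequality, c must be less than 20 + 15 = 35 and greater than |20 − 15| = 5.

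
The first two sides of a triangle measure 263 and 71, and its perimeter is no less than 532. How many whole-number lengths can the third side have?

136

Triangle inequality: 192 < x < 334. Perimeter ≥ 532 gives x ≥ 532 − 263 − 71 = 198.
So 198 ≤ x < 334; integers 198 through 333: 136 values.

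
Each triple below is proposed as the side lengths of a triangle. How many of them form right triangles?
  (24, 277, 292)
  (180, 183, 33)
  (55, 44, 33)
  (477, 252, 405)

(24,277,292): 24²+277² = 77305 < 85264 = 292² → obtuse
(180,183,33): 33²+180² = 33489 = 183² → right
(55,44,33): 33²+44² = 3025 = 55² → right
(477,252,405): 252²+405² = 227529 = 477² → right
3 of the 4 are right.

3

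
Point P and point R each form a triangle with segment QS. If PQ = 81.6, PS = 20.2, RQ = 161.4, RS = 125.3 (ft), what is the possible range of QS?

61.4 < QS < 101.8

From triangle PQS: |81.6 − 20.2| < QS < 81.6 + 20.2, i.e. 61.4 < QS < 101.8.
From triangle RQS: 36.1 < QS < 286.7.
Both must hold, so QS lies in the intersection.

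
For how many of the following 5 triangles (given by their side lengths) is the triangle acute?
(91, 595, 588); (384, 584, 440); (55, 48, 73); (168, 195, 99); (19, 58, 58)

1

(91,595,588): 91²+588² = 354025 = 595² → right
(384,584,440): 384²+440² = 341056 = 584² → right
(55,48,73): 48²+55² = 5329 = 73² → right
(168,195,99): 99²+168² = 38025 = 195² → right
(19,58,58): 19²+58² = 3725 > 3364 = 58² → acute
1 of the 5 is acute.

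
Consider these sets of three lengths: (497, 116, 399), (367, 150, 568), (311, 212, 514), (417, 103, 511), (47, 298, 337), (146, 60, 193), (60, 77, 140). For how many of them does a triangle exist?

(116,399,497): 116+399 > 497 → valid
(150,367,568): 150+367 ≤ 568 → not valid
(212,311,514): 212+311 > 514 → valid
(103,417,511): 103+417 > 511 → valid
(47,298,337): 47+298 > 337 → valid
(60,146,193): 60+146 > 193 → valid
(60,77,140): 60+77 ≤ 140 → not valid
5 of the 7 triples form a triangle.

5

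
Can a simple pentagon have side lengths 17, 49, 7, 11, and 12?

For a pentagon, each side must be shorter than the sum of the others.
Here the longest side is 49, but the remaining 4 sides sum to only 47.

No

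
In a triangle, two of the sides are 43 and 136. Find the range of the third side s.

93 < s < 179

By the triangle inequality, s must be less than 43 + 136 = 179 and greater than |43 − 136| = 93.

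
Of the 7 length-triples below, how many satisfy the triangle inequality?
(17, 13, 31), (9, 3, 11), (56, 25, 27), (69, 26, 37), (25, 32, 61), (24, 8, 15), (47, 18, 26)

(13,17,31): 13+17 ≤ 31 → not valid
(3,9,11): 3+9 > 11 → valid
(25,27,56): 25+27 ≤ 56 → not valid
(26,37,69): 26+37 ≤ 69 → not valid
(25,32,61): 25+32 ≤ 61 → not valid
(8,15,24): 8+15 ≤ 24 → not valid
(18,26,47): 18+26 ≤ 47 → not valid
1 of the 7 triples forms a triangle.

1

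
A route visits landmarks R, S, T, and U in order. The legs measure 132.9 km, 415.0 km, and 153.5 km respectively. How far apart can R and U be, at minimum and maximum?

128.6 ≤ RU ≤ 701.4 km

The maximum is all hops collinear in one direction: 132.9 + 415.0 + 153.5 = 701.4.
The longest hop is 415.0; the others sum to 286.4. Folding the others back against it leaves at least 415.0 − 286.4 = 128.6.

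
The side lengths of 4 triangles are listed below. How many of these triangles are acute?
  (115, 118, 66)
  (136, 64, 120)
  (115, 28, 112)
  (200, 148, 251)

(115,118,66): 66²+115² = 17581 > 13924 = 118² → acute
(136,64,120): 64²+120² = 18496 = 136² → right
(115,28,112): 28²+112² = 13328 > 13225 = 115² → acute
(200,148,251): 148²+200² = 61904 < 63001 = 251² → obtuse
2 of the 4 are acute.

2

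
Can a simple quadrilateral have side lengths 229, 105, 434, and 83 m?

No

For a quadrilateral, each side must be shorter than the sum of the others.
Here the longest side is 434, but the remaining 3 sides sum to only 417.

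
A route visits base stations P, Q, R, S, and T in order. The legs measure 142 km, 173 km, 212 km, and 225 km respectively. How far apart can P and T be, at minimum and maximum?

0 ≤ PT ≤ 752 km

The maximum is all hops collinear in one direction: 142 + 173 + 212 + 225 = 752.
The longest hop is 225; the others sum to 527. Since 225 ≤ 527, the path can fold back on itself completely, so the minimum distance is 0.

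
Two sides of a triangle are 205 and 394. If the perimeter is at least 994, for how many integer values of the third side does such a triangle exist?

204

Triangle inequality: 189 < x < 599. Perimeter ≥ 994 gives x ≥ 994 − 205 − 394 = 395.
So 395 ≤ x < 599; integers 395 through 598: 204 values.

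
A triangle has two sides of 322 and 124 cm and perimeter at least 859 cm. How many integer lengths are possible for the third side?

Triangle inequality: 198 < x < 446. Perimeter ≥ 859 gives x ≥ 859 − 322 − 124 = 413.
So 413 ≤ x < 446; integers 413 through 445: 33 values.

33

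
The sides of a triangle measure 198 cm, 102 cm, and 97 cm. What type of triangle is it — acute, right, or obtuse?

Compare the square of the longest side to the sum of squares of the other two: 97² + 102² = 19813 < 39204 = 198².

obtuse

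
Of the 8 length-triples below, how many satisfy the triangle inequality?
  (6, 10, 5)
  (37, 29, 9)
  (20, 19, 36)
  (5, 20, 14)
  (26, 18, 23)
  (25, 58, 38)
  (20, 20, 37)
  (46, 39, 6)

(5,6,10): 5+6 > 10 → valid
(9,29,37): 9+29 > 37 → valid
(19,20,36): 19+20 > 36 → valid
(5,14,20): 5+14 ≤ 20 → not valid
(18,23,26): 18+23 > 26 → valid
(25,38,58): 25+38 > 58 → valid
(20,20,37): 20+20 > 37 → valid
(6,39,46): 6+39 ≤ 46 → not valid
6 of the 8 triples form a triangle.

6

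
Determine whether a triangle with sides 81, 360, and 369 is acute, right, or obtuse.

right

Compare the square of the longest side to the sum of squares of the other two: 81² + 360² = 136161 = 369².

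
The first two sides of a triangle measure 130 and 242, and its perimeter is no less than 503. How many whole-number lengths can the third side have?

Triangle inequality: 112 < x < 372. Perimeter ≥ 503 gives x ≥ 503 − 130 − 242 = 131.
So 131 ≤ x < 372; integers 131 through 371: 241 values.

241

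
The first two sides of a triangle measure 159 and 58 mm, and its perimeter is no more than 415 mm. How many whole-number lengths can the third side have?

97

Triangle inequality: 101 < x < 217. Perimeter ≤ 415 gives x ≤ 415 − 159 − 58 = 198.
So 101 < x ≤ 198; integers 102 through 198: 97 values.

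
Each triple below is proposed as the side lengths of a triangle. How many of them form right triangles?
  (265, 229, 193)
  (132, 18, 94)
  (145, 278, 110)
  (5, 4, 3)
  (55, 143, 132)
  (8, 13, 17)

(265,229,193): 193²+229² = 89690 > 70225 = 265² → acute
(132,18,94): 18+94 ≤ 132, not a triangle
(145,278,110): 110+145 ≤ 278, not a triangle
(5,4,3): 3²+4² = 25 = 5² → right
(55,143,132): 55²+132² = 20449 = 143² → right
(8,13,17): 8²+13² = 233 < 289 = 17² → obtuse
2 of the 6 are right.

2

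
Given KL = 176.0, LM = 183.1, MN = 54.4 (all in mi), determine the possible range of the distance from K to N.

The maximum is all hops collinear in one direction: 176.0 + 183.1 + 54.4 = 413.5.
The longest hop is 183.1; the others sum to 230.4. Since 183.1 ≤ 230.4, the path can fold back on itself completely, so the minimum distance is 0.

0 ≤ KN ≤ 413.5 mi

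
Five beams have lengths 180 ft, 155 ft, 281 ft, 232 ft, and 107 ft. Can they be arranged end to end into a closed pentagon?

Yes

A pentagon exists iff every side is shorter than the sum of the others — equivalently, the longest side is less than the sum of the rest.
Longest side 281 < 674 (sum of the remaining 4), so yes.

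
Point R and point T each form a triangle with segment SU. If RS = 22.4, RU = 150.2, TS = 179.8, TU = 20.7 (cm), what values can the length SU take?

From triangle RSU: |22.4 − 150.2| < SU < 22.4 + 150.2, i.e. 127.8 < SU < 172.6.
From triangle TSU: 159.1 < SU < 200.5.
Both must hold, so SU lies in the intersection.

159.1 < SU < 172.6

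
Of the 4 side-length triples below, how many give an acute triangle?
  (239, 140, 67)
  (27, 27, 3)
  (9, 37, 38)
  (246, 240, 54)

(239,140,67): 67+140 ≤ 239, not a triangle
(27,27,3): 3²+27² = 738 > 729 = 27² → acute
(9,37,38): 9²+37² = 1450 > 1444 = 38² → acute
(246,240,54): 54²+240² = 60516 = 246² → right
2 of the 4 are acute.

2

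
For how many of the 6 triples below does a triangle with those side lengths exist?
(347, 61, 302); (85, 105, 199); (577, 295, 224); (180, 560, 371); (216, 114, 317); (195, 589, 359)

2

(61,302,347): 61+302 > 347 → valid
(85,105,199): 85+105 ≤ 199 → not valid
(224,295,577): 224+295 ≤ 577 → not valid
(180,371,560): 180+371 ≤ 560 → not valid
(114,216,317): 114+216 > 317 → valid
(195,359,589): 195+359 ≤ 589 → not valid
2 of the 6 triples form a triangle.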